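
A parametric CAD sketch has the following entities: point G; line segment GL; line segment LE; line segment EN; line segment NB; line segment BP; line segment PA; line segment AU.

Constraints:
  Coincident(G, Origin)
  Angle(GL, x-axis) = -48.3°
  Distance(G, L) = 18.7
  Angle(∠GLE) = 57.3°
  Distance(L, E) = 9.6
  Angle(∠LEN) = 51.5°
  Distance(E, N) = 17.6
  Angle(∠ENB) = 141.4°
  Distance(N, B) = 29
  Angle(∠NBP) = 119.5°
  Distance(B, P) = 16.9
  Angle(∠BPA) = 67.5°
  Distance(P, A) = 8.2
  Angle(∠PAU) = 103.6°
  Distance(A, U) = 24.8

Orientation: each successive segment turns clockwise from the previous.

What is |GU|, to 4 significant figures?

31.34

G is at the origin; GL runs at -48.3° with length 18.7, so L = (12.44, -13.96). ∠GLE = 57.3° gives LE at -171.0° from the x-axis; with |LE| = 9.6, E = (2.958, -15.46). ∠LEN = 51.5° gives EN at 60.50° from the x-axis; with |EN| = 17.6, N = (11.62, -0.1456). ∠ENB = 141.4° gives NB at 21.90° from the x-axis; with |NB| = 29.0, B = (38.53, 10.67). ∠NBP = 119.5° gives BP at -38.60° from the x-axis; with |BP| = 16.9, P = (51.74, 0.1274). ∠BPA = 67.5° gives PA at -151.1° from the x-axis; with |PA| = 8.2, A = (44.56, -3.835). ∠PAU = 103.6° gives AU at 132.5° from the x-axis; with |AU| = 24.8, U = (27.81, 14.45). Then |GU| = |U − G| = 31.34.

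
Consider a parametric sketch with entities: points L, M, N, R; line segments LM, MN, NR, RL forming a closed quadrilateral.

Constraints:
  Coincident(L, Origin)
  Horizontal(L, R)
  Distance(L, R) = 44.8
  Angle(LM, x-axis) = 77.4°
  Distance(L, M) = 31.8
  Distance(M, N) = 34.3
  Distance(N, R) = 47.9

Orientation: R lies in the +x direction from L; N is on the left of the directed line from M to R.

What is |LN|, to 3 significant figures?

60.1

L is at the origin; LR is horizontal with |LR| = 44.8 and R in +x, so R = (44.8, 0). LM runs at 77.4° with |LM| = 31.8, so M = (6.94, 31.0). N is determined by |MN| = 34.3 and |NR| = 47.9 together: it lies at the intersection of circle(M, 34.3) and circle(R, 47.9). With |MR| = 49.0, the foot of the radical line on MR is 13.1 from M and the perpendicular offset is √(34.3² − 13.1²) = 31.7. Taking the left-of-MR solution: N = (37.1, 47.3).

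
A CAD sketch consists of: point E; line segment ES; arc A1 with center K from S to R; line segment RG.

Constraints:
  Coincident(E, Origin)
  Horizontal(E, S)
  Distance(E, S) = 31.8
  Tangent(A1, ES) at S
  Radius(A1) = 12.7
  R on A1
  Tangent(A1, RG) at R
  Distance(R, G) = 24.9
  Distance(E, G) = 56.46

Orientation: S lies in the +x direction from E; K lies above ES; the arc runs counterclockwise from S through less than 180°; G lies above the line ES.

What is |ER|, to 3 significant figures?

46.7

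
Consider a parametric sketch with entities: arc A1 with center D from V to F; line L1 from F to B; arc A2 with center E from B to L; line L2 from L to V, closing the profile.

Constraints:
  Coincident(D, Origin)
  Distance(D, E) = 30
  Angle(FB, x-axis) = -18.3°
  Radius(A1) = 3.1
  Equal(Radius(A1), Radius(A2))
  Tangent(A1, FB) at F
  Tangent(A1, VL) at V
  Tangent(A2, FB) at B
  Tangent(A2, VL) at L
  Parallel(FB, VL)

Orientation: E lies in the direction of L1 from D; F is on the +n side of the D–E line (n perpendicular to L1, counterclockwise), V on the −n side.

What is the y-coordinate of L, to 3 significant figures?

-12.4

The slot axis is L1's direction at -18.3°, so u = (cos -18.3°, sin -18.3°) = (0.949, -0.314) and n = (−sin -18.3°, cos -18.3°) = (0.314, 0.949). D is at the origin and E lies 30.0 along u from D, so E = 30.0·u = (28.5, -9.42). Tangency of A1 to both parallel lines with radius 3.1 puts F and V at D ± 3.1·n: F = (0.973, 2.94), V = (-0.973, -2.94). Equal radii place B and L the same way about E: B = E + 3.1·n = (29.5, -6.48), L = E − 3.1·n = (27.5, -12.4). So L.y = -12.4.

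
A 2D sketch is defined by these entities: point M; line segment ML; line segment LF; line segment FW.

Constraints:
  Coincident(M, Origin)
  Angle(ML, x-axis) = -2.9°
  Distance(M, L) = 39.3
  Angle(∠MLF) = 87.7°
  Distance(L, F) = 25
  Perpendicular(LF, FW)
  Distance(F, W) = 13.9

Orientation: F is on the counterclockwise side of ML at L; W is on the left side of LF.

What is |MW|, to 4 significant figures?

34.53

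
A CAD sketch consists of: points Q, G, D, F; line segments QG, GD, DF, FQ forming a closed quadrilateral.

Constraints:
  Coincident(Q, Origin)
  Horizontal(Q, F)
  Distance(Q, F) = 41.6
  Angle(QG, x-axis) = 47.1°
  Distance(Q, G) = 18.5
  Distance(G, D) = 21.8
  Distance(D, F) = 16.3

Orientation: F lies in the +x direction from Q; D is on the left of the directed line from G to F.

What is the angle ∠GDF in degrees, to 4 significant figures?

113.6°

Checks: |QF| = 41.60 ✓; |QG| = 18.50 ✓; |GD| = 21.80 ✓; |DF| = 16.30 ✓.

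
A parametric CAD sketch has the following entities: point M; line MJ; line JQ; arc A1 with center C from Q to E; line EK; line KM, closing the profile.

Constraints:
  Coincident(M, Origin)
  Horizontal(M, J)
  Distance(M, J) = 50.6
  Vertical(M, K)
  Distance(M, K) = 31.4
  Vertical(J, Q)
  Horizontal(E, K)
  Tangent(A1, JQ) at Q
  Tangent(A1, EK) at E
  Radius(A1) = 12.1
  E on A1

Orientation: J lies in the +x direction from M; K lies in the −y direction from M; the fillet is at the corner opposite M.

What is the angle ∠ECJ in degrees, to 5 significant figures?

147.91°

The virtual corner opposite M is at (50.600, -31.400). The tangent condition forces CQ to be normal to JQ and the tangent condition forces CE to be normal to EK, with radius 12.1, so the center C sits 12.1 in from both sides at C = (38.500, -19.300). That places the tangent points at Q = (50.600, -19.300) on JQ and E = (38.500, -31.400) on EK. Then cos ∠ECJ = CE·CJ / (|CE||CJ|), giving 147.91°.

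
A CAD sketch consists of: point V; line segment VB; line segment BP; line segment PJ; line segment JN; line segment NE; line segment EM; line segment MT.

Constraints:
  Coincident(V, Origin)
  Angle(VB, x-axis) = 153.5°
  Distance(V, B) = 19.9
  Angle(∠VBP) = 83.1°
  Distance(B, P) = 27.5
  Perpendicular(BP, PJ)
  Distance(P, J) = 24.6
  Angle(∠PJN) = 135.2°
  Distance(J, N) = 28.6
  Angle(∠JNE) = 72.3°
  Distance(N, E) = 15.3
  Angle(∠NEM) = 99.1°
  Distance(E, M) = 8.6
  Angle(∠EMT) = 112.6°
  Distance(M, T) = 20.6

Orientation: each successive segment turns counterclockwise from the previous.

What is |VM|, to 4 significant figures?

8.029

V is at the origin; VB runs at 153.5° with length 19.9, so B = (-17.81, 8.879). ∠VBP = 83.1° gives BP at -109.6° from the x-axis; with |BP| = 27.5, P = (-27.03, -17.03). BP ⟂ PJ, so PJ runs at -19.60°; with |PJ| = 24.6, J = (-3.859, -25.28). ∠PJN = 135.2° gives JN at 25.20° from the x-axis; with |JN| = 28.6, N = (22.02, -13.10). ∠JNE = 72.3° gives NE at 132.9° from the x-axis; with |NE| = 15.3, E = (11.60, -1.894). ∠NEM = 99.1° gives EM at -146.2° from the x-axis; with |EM| = 8.6, M = (4.457, -6.678). Then |VM| = |M − V| = 8.029.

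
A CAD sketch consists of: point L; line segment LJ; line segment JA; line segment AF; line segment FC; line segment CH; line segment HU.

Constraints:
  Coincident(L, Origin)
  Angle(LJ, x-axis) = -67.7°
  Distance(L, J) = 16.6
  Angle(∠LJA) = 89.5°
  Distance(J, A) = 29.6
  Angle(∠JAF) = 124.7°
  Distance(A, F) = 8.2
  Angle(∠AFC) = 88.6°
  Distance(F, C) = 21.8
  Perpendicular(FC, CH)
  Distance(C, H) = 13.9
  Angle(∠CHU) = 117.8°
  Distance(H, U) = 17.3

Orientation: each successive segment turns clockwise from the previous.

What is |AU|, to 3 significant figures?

15.1

L is at the origin; LJ runs at -67.7° with length 16.6, so J = (6.30, -15.4). ∠LJA = 89.5° gives JA at -158° from the x-axis; with |JA| = 29.6, A = (-21.2, -26.4). ∠JAF = 124.7° gives AF at 146° from the x-axis; with |AF| = 8.2, F = (-28.0, -21.8). ∠AFC = 88.6° gives FC at 55.1° from the x-axis; with |FC| = 21.8, C = (-15.5, -3.95). FC ⟂ CH, so CH runs at -34.9°; with |CH| = 13.9, H = (-4.15, -11.9). ∠CHU = 117.8° gives HU at -97.1° from the x-axis; with |HU| = 17.3, U = (-6.29, -29.1). Then |AU| = |U − A| = 15.1.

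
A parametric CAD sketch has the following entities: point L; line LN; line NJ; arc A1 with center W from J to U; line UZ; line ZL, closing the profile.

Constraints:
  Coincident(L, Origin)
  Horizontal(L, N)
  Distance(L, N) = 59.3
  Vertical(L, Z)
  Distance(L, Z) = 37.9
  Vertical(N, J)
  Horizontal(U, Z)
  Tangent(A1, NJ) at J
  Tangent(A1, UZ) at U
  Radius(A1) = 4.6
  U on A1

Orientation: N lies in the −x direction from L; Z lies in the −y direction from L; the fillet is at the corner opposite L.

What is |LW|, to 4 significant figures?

64.04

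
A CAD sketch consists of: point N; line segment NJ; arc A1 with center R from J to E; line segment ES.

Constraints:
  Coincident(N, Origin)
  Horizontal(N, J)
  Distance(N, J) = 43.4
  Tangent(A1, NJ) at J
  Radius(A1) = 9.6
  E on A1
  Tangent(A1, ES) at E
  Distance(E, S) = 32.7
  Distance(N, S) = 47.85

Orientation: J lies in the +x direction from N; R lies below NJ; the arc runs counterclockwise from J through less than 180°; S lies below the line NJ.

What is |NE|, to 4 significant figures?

34.85

N is at the origin; N and J share the same y with |NJ| = 43.4 and J on the +x side, so J = (43.40, 0.000). A1 meets NJ tangentially, so RJ is at right angles to NJ, so R = J + (0, -9.6) = (43.40, -9.600). Since RE ⟂ ES (tangency), |RS| = √(9.6² + 32.7²) = 34.08 regardless of where E sits on A1. So S lies on both circle(N, 47.85) and circle(R, 34.08); the below-NJ intersection is S = (27.02, -39.49). E is the foot of the tangent from S: E = (34.02, -7.546).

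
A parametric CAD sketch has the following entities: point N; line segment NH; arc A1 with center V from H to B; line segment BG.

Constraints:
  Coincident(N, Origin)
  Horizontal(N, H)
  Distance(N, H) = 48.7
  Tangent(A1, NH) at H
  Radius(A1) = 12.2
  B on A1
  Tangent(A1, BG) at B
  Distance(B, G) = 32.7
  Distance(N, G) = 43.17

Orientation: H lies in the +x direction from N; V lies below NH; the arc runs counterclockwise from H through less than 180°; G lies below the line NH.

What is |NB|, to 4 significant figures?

38.35

Checks: |VB| = 12.20 ✓; ∠(VB, BG) = 90.00° ✓; |BG| = 32.70 ✓; |NG| = 43.17 ✓.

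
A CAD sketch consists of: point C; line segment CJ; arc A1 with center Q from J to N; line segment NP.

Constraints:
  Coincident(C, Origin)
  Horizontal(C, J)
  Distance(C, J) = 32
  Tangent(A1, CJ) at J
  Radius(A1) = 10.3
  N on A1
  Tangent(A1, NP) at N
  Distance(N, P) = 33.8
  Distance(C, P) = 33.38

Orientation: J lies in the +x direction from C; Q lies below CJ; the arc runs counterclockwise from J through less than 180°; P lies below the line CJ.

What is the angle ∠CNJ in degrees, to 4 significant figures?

140.2°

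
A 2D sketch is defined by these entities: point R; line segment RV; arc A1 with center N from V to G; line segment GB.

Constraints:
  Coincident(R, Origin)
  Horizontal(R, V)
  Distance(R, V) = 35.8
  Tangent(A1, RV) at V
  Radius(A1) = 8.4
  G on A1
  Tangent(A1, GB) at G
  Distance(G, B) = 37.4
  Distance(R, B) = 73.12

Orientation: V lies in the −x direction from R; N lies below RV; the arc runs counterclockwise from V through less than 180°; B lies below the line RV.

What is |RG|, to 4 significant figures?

42.57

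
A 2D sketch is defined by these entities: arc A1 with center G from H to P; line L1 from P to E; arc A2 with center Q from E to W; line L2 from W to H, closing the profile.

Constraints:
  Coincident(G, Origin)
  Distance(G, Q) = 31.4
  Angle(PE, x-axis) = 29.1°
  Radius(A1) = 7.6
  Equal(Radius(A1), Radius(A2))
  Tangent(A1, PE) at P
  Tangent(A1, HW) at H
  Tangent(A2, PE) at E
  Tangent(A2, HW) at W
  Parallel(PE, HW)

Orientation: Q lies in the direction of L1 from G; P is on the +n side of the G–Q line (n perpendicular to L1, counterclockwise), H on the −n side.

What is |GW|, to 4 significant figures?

32.31

The slot axis is L1's direction at 29.1°, so u = (cos 29.1°, sin 29.1°) = (0.8738, 0.4863) and n = (−sin 29.1°, cos 29.1°) = (-0.4863, 0.8738). G is at the origin and Q lies 31.4 along u from G, so Q = 31.4·u = (27.44, 15.27). Tangency of A1 to both parallel lines with radius 7.6 puts P and H at G ± 7.6·n: P = (-3.696, 6.641), H = (3.696, -6.641). Equal radii place E and W the same way about Q: E = Q + 7.6·n = (23.74, 21.91), W = Q − 7.6·n = (31.13, 8.630). Then |GW| = |W − G| = 32.31.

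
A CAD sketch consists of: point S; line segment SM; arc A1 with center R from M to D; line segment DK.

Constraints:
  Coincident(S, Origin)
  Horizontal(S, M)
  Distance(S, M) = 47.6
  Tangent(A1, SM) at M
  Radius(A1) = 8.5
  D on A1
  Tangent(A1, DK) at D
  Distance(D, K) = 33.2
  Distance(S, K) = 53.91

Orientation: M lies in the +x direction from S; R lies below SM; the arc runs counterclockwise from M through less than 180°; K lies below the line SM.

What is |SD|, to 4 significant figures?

39.88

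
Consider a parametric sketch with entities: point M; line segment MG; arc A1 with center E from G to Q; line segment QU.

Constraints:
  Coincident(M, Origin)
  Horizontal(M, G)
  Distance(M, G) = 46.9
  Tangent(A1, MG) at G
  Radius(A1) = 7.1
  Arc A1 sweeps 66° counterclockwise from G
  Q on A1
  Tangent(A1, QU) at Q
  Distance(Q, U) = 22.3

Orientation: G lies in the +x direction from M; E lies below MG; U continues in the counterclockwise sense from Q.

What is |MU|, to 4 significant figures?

39.83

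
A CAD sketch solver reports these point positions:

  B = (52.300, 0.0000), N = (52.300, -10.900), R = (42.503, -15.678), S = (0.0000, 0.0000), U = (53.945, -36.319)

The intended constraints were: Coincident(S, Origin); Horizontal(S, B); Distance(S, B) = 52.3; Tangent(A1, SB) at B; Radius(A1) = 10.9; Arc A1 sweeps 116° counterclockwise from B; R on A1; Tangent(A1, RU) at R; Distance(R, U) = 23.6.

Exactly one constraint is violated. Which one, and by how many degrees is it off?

Tangent(A1, RU) at R — off by 3.00°.

S = (0.00, 0.00) ✓; S.y = 0.00, B.y = 0.00 ✓; |SB| = 52.30 ✓; ∠(NB, BS) = 90.00° ✓; |NB| = 10.90 ✓; bearing(N→R) − bearing(N→B) = 116.0° ✓; |NR| = 10.90 ✓; ∠(NR, RU) = 87.00° ✗; |RU| = 23.60 ✓.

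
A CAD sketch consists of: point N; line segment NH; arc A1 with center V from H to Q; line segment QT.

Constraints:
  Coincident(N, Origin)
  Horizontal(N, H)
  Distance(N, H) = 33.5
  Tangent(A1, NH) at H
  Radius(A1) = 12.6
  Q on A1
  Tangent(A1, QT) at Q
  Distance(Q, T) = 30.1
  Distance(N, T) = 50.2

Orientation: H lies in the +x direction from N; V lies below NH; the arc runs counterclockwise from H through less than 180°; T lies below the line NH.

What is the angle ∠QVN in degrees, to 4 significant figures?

26.99°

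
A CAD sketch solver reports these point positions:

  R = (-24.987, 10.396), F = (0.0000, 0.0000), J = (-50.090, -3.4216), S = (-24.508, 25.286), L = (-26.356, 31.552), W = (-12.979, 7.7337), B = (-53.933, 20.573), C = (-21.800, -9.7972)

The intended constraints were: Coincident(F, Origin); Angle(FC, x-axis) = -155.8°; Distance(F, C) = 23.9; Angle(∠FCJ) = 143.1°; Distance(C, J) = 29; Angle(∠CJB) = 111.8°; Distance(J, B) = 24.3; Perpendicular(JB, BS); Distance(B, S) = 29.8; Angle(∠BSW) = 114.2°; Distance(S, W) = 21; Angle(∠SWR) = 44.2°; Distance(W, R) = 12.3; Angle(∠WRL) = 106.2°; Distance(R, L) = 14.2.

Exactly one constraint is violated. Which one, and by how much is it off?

Distance(R, L) = 14.2 — off by 7.00.

F = (0.00, 0.00) ✓; FC at -155.8° ✓; |FC| = 23.90 ✓; ∠FCJ = 143.1° ✓; |CJ| = 29.00 ✓; ∠CJB = 111.8° ✓; |JB| = 24.30 ✓; ∠(JB, BS) = 90.00° ✓; |BS| = 29.80 ✓; ∠BSW = 114.2° ✓; |SW| = 21.00 ✓; ∠SWR = 44.20° ✓; |WR| = 12.30 ✓; ∠WRL = 106.2° ✓; |RL| = 21.20 ✗.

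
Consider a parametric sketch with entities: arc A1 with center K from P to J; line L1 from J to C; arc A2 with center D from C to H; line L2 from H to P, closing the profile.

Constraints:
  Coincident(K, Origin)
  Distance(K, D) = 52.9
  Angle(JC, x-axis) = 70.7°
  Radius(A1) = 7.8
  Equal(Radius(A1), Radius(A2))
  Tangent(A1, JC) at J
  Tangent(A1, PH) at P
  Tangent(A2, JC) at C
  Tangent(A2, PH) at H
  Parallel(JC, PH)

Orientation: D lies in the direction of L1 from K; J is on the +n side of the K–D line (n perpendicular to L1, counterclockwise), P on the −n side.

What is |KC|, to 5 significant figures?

53.472

The slot axis is L1's direction at 70.7°, so u = (cos 70.7°, sin 70.7°) = (0.33051, 0.94380) and n = (−sin 70.7°, cos 70.7°) = (-0.94380, 0.33051). K is at the origin and D lies 52.9 along u from K, so D = 52.9·u = (17.484, 49.927). Tangency of A1 to both parallel lines with radius 7.8 puts J and P at K ± 7.8·n: J = (-7.3616, 2.5780), P = (7.3616, -2.5780). Equal radii place C and H the same way about D: C = D + 7.8·n = (10.123, 52.505), H = D − 7.8·n = (24.846, 47.349). Then |KC| = |C − K| = 53.472.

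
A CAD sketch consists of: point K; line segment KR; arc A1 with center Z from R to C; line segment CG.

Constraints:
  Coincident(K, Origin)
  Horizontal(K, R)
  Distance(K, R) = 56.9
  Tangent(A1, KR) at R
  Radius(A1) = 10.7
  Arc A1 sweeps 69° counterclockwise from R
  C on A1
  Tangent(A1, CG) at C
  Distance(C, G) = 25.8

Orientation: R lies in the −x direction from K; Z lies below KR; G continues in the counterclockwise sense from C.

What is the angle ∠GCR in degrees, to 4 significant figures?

145.5°

K is at the origin; K and R share the same y with |KR| = 56.9 and R on the −x side, so R = (-56.90, 0.000). The tangent condition forces ZR to be normal to KR, so Z = R + (0, -10.7) = (-56.90, -10.70). On A1, R sits at bearing 90° from Z; a 69° counterclockwise sweep puts C at bearing 159°, so C = Z + 10.7·(cos 159°, sin 159°) = (-66.89, -6.865). Tangency of A1 to CG means the radius ZC is perpendicular to CG, so CG runs along (−sin 159°, cos 159°); with |CG| = 25.8, G = (-76.14, -30.95). Then cos ∠GCR = CG·CR / (|CG||CR|), giving 145.5°.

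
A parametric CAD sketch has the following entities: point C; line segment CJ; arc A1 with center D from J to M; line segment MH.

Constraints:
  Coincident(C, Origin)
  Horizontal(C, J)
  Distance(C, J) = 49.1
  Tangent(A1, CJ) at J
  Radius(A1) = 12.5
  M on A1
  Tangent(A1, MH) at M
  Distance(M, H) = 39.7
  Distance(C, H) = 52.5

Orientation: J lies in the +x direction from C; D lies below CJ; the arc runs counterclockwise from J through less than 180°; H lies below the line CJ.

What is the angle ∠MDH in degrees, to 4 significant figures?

72.52°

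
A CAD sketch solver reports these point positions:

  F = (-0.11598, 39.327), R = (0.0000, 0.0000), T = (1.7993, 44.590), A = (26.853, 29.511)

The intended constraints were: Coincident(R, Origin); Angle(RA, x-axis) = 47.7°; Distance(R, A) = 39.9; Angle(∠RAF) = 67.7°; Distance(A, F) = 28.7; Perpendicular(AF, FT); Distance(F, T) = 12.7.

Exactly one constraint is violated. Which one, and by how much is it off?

Distance(F, T) = 12.7 — off by 7.10.

R = (0.00, 0.00) ✓; RA at 47.70° ✓; |RA| = 39.90 ✓; ∠RAF = 67.70° ✓; |AF| = 28.70 ✓; ∠(AF, FT) = 90.00° ✓; |FT| = 5.601 ✗.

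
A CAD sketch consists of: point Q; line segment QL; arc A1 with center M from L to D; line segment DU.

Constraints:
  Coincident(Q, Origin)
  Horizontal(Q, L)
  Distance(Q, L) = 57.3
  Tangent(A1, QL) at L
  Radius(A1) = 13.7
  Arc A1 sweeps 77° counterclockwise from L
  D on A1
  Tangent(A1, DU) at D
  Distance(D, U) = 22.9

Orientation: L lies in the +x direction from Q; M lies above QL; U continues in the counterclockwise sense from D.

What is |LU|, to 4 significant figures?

37.77

On A1, L sits at bearing -90° from M; a 77° counterclockwise sweep puts D at bearing -13°, so D = M + 13.7·(cos -13°, sin -13°) = (70.65, 10.62). Since A1 is tangent to DU there, MD ⟂ DU, so DU runs along (−sin -13°, cos -13°); with |DU| = 22.9, U = (75.80, 32.93). Then |LU| = |U − L| = 37.77.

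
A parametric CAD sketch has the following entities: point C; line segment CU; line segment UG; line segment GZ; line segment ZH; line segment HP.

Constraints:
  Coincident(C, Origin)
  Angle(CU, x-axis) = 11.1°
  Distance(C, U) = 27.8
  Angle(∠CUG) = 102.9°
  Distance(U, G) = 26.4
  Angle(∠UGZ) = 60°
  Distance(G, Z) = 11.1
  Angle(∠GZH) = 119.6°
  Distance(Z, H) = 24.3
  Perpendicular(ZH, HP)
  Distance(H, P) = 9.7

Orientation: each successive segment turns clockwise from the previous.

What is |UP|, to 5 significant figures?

3.3914

C is at the origin; CU runs at 11.1° with length 27.8, so U = (27.280, 5.3521). ∠CUG = 102.9° gives UG at -66.000° from the x-axis; with |UG| = 26.4, G = (38.018, -18.765). ∠UGZ = 60.0° gives GZ at 174.00° from the x-axis; with |GZ| = 11.1, Z = (26.979, -17.605). ∠GZH = 119.6° gives ZH at 113.60° from the x-axis; with |ZH| = 24.3, H = (17.250, 4.6624). ZH is perpendicular to HP, so HP runs at 23.600°; with |HP| = 9.7, P = (26.139, 8.5458). Then |UP| = |P − U| = 3.3914.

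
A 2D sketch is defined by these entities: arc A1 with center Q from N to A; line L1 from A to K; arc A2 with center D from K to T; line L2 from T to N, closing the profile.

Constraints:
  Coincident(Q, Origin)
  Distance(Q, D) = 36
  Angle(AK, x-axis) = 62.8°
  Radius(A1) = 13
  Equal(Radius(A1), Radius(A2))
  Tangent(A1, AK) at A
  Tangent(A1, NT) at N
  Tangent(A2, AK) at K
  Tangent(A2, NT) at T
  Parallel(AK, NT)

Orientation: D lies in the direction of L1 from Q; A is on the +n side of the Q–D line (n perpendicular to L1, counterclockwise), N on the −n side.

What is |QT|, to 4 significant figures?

38.28

The slot axis is L1's direction at 62.8°, so u = (cos 62.8°, sin 62.8°) = (0.4571, 0.8894) and n = (−sin 62.8°, cos 62.8°) = (-0.8894, 0.4571). Q is at the origin and D lies 36.0 along u from Q, so D = 36.0·u = (16.46, 32.02). Tangency of A1 to both parallel lines with radius 13.0 puts A and N at Q ± 13.0·n: A = (-11.56, 5.942), N = (11.56, -5.942). Equal radii place K and T the same way about D: K = D + 13.0·n = (4.893, 37.96), T = D − 13.0·n = (28.02, 26.08). Then |QT| = |T − Q| = 38.28.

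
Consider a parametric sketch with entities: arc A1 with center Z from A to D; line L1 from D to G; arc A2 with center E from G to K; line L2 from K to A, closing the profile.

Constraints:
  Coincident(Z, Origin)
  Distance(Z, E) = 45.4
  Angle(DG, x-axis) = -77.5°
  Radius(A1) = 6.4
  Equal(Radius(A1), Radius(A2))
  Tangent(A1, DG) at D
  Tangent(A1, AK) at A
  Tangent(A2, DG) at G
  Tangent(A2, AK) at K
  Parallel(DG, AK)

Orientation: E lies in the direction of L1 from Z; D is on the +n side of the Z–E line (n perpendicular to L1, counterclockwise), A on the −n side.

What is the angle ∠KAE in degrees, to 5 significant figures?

8.0241°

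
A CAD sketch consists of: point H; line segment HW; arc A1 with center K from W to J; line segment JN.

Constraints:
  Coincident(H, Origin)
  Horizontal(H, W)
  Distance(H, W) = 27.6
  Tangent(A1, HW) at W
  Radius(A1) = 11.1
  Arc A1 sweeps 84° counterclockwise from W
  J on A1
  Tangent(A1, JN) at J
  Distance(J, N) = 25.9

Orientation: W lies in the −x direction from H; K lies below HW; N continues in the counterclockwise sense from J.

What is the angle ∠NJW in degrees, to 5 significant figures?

138.00°

H is at the origin; HW is horizontal with |HW| = 27.6 and W on the −x side, so W = (-27.600, 0.0000). The tangent condition forces KW to be normal to HW, so K = W + (0, -11.1) = (-27.600, -11.100). On A1, W sits at bearing 90° from K; an 84° counterclockwise sweep puts J at bearing 174°, so J = K + 11.1·(cos 174°, sin 174°) = (-38.639, -9.9397). Since A1 is tangent to JN there, KJ ⟂ JN, so JN runs along (−sin 174°, cos 174°); with |JN| = 25.9, N = (-41.346, -35.698). Then cos ∠NJW = JN·JW / (|JN||JW|), giving 138.00°.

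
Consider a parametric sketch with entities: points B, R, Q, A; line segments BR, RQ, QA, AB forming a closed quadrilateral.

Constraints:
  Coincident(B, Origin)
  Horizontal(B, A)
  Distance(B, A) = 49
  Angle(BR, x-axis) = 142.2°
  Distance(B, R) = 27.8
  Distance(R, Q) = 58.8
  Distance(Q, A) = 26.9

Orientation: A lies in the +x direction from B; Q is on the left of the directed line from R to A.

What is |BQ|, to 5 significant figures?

43.522

B is at the origin; B and A share the same y with |BA| = 49.0 and A in +x, so A = (49.0, 0). BR runs at 142.2° with |BR| = 27.8, so R = (-21.966, 17.039). Q is determined by |RQ| = 58.8 and |QA| = 26.9 together: it lies at the intersection of circle(R, 58.8) and circle(A, 26.9). With |RA| = 72.983, the foot of the radical line on RA is 55.221 from R and the perpendicular offset is √(58.8² − 55.221²) = 20.202. Taking the left-of-RA solution: Q = (36.445, 23.790).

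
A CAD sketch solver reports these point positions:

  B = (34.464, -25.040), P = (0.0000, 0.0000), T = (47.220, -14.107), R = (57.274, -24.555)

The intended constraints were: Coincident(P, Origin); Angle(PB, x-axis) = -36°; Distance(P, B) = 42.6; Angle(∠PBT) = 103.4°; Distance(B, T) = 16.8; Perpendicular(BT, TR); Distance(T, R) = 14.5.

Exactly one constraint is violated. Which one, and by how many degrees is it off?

Perpendicular(BT, TR) — off by 3.30°.

P = (0.00, 0.00) ✓; PB at -36.00° ✓; |PB| = 42.60 ✓; ∠PBT = 103.4° ✓; |BT| = 16.80 ✓; ∠(BT, TR) = 86.70° ✗; |TR| = 14.50 ✓.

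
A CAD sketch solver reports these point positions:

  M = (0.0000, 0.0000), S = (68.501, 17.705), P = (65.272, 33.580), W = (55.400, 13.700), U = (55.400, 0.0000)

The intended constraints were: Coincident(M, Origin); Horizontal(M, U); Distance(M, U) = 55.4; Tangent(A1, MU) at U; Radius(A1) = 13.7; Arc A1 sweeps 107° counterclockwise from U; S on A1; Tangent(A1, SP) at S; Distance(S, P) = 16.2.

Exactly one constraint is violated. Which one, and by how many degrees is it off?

Tangent(A1, SP) at S — off by 5.50°.

M = (0.00, 0.00) ✓; M.y = 0.00, U.y = 0.00 ✓; |MU| = 55.40 ✓; ∠(WU, UM) = 90.00° ✓; |WU| = 13.70 ✓; bearing(W→S) − bearing(W→U) = 107.0° ✓; |WS| = 13.70 ✓; ∠(WS, SP) = 95.50° ✗; |SP| = 16.20 ✓.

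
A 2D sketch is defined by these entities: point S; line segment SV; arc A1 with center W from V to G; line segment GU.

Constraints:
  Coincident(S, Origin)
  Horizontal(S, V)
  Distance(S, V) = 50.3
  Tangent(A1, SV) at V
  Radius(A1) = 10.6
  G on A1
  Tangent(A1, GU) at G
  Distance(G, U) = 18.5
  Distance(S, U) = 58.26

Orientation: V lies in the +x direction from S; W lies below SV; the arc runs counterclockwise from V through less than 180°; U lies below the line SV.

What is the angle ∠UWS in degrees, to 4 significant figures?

97.79°

S is at the origin; S and V share the same y with |SV| = 50.3 and V on the +x side, so V = (50.30, 0.000). A1 meets SV tangentially, so WV is at right angles to SV, so W = V + (0, -10.6) = (50.30, -10.60). Since WG ⟂ GU (tangency), |WU| = √(10.6² + 18.5²) = 21.32 regardless of where G sits on A1. So U lies on both circle(S, 58.26) and circle(W, 21.32); the below-SV intersection is U = (48.77, -31.87). G is the foot of the tangent from U: G = (40.75, -15.20).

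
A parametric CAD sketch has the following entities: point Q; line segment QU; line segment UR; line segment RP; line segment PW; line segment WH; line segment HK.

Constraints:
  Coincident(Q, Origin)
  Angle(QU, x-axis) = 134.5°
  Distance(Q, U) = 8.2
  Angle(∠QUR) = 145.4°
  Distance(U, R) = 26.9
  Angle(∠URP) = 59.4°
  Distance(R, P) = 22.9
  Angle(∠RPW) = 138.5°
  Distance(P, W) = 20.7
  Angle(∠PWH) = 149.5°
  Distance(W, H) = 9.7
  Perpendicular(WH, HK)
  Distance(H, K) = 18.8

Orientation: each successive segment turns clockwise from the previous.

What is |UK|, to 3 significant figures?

11.3

Q is at the origin; QU runs at 134.5° with length 8.2, so U = (-5.75, 5.85). ∠QUR = 145.4° gives UR at 99.9° from the x-axis; with |UR| = 26.9, R = (-10.4, 32.3). ∠URP = 59.4° gives RP at -20.7° from the x-axis; with |RP| = 22.9, P = (11.0, 24.3). ∠RPW = 138.5° gives PW at -62.2° from the x-axis; with |PW| = 20.7, W = (20.7, 5.94). ∠PWH = 149.5° gives WH at -92.7° from the x-axis; with |WH| = 9.7, H = (20.2, -3.75). The perpendicularity gives HK at right angles to WH, so HK runs at 177°; with |HK| = 18.8, K = (1.47, -2.86). Then |UK| = |K − U| = 11.3.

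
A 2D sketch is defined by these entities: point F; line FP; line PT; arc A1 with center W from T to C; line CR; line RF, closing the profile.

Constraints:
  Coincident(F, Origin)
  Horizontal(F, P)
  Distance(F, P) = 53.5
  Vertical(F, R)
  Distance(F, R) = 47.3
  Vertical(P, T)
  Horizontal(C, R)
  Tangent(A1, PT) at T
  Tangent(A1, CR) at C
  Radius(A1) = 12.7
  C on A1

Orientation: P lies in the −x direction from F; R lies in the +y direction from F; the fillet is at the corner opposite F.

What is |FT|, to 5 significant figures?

63.713

F is at the origin; FP is horizontal with |FP| = 53.5 and P on the −x side, so P = (-53.500, 0.0000). FR is vertical with |FR| = 47.3 and R on the +y side, so R = (0.0000, 47.300). The virtual corner opposite F is at (-53.500, 47.300). Tangency of A1 to PT means the radius WT is perpendicular to PT and A1 meets CR tangentially, so WC is at right angles to CR, with radius 12.7, so the center W sits 12.7 in from both sides at W = (-40.800, 34.600). That places the tangent points at T = (-53.500, 34.600) on PT and C = (-40.800, 47.300) on CR. Then |FT| = |T − F| = 63.713.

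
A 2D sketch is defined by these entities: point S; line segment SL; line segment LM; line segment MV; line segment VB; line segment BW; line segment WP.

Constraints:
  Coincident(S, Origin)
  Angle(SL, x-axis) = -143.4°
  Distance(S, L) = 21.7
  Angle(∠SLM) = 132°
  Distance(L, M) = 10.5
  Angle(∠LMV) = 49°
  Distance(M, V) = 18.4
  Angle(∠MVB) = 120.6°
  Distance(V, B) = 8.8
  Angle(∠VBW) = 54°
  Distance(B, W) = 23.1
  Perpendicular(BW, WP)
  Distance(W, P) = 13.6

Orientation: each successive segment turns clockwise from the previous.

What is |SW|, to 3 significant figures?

28.8

S is at the origin; SL runs at -143.4° with length 21.7, so L = (-17.4, -12.9). ∠SLM = 132.0° gives LM at 169° from the x-axis; with |LM| = 10.5, M = (-27.7, -10.9). ∠LMV = 49.0° gives MV at 37.6° from the x-axis; with |MV| = 18.4, V = (-13.1, 0.364). ∠MVB = 120.6° gives VB at -21.8° from the x-axis; with |VB| = 8.8, B = (-4.97, -2.90). ∠VBW = 54.0° gives BW at -148° from the x-axis; with |BW| = 23.1, W = (-24.5, -15.2). Then |SW| = |W − S| = 28.8.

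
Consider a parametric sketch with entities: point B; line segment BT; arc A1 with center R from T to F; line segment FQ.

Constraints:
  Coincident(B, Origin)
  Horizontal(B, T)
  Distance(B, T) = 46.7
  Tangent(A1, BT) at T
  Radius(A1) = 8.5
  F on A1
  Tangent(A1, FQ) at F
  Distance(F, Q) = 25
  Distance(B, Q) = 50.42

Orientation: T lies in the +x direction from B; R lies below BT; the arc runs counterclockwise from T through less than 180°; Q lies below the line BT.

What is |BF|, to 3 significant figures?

39.1

Checks: |RF| = 8.500 ✓; ∠(RF, FQ) = 90.00° ✓; |FQ| = 25.00 ✓; |BQ| = 50.42 ✓.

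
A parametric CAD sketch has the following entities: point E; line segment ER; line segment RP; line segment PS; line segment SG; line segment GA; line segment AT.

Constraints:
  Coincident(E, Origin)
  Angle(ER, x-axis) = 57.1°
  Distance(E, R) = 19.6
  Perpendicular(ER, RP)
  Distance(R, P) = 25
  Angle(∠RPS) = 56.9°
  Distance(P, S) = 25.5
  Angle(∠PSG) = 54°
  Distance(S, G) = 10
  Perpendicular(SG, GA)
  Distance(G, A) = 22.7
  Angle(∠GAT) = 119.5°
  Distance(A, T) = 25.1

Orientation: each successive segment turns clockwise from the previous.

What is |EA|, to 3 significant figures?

32.7

E is at the origin; ER runs at 57.1° with length 19.6, so R = (10.6, 16.5). The perpendicularity gives RP at right angles to ER, so RP runs at -32.9°; with |RP| = 25.0, P = (31.6, 2.88). ∠RPS = 56.9° gives PS at -156° from the x-axis; with |PS| = 25.5, S = (8.34, -7.49). ∠PSG = 54.0° gives SG at 78.0° from the x-axis; with |SG| = 10.0, G = (10.4, 2.29). SG is perpendicular to GA, so GA runs at -12.0°; with |GA| = 22.7, A = (32.6, -2.43). Then |EA| = |A − E| = 32.7.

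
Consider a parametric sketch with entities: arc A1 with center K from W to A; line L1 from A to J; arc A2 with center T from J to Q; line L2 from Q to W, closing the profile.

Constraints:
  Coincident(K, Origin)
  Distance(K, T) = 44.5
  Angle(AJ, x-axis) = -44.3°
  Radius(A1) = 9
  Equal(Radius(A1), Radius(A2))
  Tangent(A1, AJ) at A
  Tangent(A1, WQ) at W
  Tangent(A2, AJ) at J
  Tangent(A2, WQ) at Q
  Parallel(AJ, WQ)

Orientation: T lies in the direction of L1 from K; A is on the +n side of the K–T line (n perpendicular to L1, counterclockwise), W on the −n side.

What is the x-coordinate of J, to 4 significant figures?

38.13

Tangency of A1 to both parallel lines with radius 9.0 puts A and W at K ± 9.0·n: A = (6.286, 6.441), W = (-6.286, -6.441). Equal radii place J and Q the same way about T: J = T + 9.0·n = (38.13, -24.64), Q = T − 9.0·n = (25.56, -37.52). So J.x = 38.13.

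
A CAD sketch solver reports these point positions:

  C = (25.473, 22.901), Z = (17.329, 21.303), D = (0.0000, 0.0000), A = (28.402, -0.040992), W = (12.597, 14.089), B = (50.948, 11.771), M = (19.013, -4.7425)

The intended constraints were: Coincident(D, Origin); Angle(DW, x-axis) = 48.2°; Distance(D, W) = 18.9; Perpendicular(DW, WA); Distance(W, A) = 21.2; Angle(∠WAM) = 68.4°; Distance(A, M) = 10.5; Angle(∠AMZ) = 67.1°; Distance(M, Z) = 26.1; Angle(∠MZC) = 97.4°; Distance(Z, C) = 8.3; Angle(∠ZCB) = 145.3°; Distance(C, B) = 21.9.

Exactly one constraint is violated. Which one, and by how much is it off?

Distance(C, B) = 21.9 — off by 5.90.

D = (0.00, 0.00) ✓; DW at 48.20° ✓; |DW| = 18.90 ✓; ∠(DW, WA) = 90.00° ✓; |WA| = 21.20 ✓; ∠WAM = 68.40° ✓; |AM| = 10.50 ✓; ∠AMZ = 67.10° ✓; |MZ| = 26.10 ✓; ∠MZC = 97.40° ✓; |ZC| = 8.299 ✓; ∠ZCB = 145.3° ✓; |CB| = 27.80 ✗.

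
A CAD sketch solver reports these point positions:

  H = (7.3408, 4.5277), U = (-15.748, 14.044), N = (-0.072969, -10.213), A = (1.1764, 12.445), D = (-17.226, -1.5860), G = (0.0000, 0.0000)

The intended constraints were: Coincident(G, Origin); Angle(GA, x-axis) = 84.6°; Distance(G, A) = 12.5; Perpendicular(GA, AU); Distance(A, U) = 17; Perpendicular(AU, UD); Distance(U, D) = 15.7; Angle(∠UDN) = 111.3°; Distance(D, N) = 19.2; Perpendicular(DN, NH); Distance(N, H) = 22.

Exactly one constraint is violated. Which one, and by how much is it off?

Distance(N, H) = 22 — off by 5.50.

G = (0.00, 0.00) ✓; GA at 84.60° ✓; |GA| = 12.50 ✓; ∠(GA, AU) = 90.00° ✓; |AU| = 17.00 ✓; ∠(AU, UD) = 90.00° ✓; |UD| = 15.70 ✓; ∠UDN = 111.3° ✓; |DN| = 19.20 ✓; ∠(DN, NH) = 90.00° ✓; |NH| = 16.50 ✗.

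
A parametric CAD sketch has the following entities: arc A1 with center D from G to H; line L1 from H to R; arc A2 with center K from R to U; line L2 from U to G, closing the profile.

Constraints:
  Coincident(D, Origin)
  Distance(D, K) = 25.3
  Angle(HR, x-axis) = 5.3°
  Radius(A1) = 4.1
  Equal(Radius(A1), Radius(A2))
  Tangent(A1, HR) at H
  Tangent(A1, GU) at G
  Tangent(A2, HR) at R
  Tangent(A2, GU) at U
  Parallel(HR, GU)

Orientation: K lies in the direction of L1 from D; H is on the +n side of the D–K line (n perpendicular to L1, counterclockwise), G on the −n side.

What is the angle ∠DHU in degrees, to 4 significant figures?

72.04°

The slot axis is L1's direction at 5.3°, so u = (cos 5.3°, sin 5.3°) = (0.9957, 0.09237) and n = (−sin 5.3°, cos 5.3°) = (-0.09237, 0.9957). D is at the origin and K lies 25.3 along u from D, so K = 25.3·u = (25.19, 2.337). Tangency of A1 to both parallel lines with radius 4.1 puts H and G at D ± 4.1·n: H = (-0.3787, 4.082), G = (0.3787, -4.082). Equal radii place R and U the same way about K: R = K + 4.1·n = (24.81, 6.419), U = K − 4.1·n = (25.57, -1.745). Then cos ∠DHU = HD·HU / (|HD||HU|), giving 72.04°.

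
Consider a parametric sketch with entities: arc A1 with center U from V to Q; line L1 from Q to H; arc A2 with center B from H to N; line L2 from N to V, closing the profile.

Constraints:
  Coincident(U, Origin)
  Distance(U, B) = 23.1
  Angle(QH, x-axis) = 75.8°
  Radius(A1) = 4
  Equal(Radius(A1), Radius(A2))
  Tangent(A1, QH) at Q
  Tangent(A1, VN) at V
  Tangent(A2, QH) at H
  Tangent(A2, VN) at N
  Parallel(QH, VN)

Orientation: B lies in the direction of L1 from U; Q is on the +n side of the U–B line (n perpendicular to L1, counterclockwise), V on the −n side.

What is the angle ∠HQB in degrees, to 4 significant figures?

9.824°

The slot axis is L1's direction at 75.8°, so u = (cos 75.8°, sin 75.8°) = (0.2453, 0.9694) and n = (−sin 75.8°, cos 75.8°) = (-0.9694, 0.2453). U is at the origin and B lies 23.1 along u from U, so B = 23.1·u = (5.667, 22.39). Tangency of A1 to both parallel lines with radius 4.0 puts Q and V at U ± 4.0·n: Q = (-3.878, 0.9812), V = (3.878, -0.9812). Equal radii place H and N the same way about B: H = B + 4.0·n = (1.789, 23.38), N = B − 4.0·n = (9.544, 21.41). Then cos ∠HQB = QH·QB / (|QH||QB|), giving 9.824°.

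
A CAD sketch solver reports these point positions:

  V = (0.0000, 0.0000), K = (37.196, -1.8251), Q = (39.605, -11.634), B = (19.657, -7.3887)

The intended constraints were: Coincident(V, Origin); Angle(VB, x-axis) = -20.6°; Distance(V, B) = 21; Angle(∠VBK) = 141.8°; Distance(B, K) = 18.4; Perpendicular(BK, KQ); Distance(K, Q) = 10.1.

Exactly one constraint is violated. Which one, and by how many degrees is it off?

Perpendicular(BK, KQ) — off by 3.80°.

V = (0.00, 0.00) ✓; VB at -20.60° ✓; |VB| = 21.00 ✓; ∠VBK = 141.8° ✓; |BK| = 18.40 ✓; ∠(BK, KQ) = 93.80° ✗; |KQ| = 10.10 ✓.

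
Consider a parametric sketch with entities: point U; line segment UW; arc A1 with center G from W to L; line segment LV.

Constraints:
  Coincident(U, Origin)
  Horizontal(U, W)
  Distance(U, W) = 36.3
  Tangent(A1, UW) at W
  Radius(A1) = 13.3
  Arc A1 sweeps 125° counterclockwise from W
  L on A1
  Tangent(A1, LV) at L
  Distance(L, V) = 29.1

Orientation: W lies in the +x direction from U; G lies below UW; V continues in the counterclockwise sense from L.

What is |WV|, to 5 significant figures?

45.140

U is at the origin; U and W share the same y with |UW| = 36.3 and W on the +x side, so W = (36.300, 0.0000). A1 meets UW tangentially, so GW is at right angles to UW, so G = W + (0, -13.3) = (36.300, -13.300). On A1, W sits at bearing 90° from G; a 125° counterclockwise sweep puts L at bearing 215°, so L = G + 13.3·(cos 215°, sin 215°) = (25.405, -20.929). The tangent condition forces GL to be normal to LV, so LV runs along (−sin 215°, cos 215°); with |LV| = 29.1, V = (42.096, -44.766). Then |WV| = |V − W| = 45.140.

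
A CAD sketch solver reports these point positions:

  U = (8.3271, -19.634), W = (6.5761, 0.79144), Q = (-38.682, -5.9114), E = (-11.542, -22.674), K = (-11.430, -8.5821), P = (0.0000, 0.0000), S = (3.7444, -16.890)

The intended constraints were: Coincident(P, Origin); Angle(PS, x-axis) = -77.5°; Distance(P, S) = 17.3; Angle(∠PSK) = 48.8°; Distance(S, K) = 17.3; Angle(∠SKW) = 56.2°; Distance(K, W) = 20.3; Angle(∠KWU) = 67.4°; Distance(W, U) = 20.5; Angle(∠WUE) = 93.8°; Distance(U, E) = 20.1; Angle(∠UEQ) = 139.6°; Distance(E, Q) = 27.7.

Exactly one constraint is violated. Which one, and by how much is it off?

Distance(E, Q) = 27.7 — off by 4.20.

P = (0.00, 0.00) ✓; PS at -77.50° ✓; |PS| = 17.30 ✓; ∠PSK = 48.80° ✓; |SK| = 17.30 ✓; ∠SKW = 56.20° ✓; |KW| = 20.30 ✓; ∠KWU = 67.40° ✓; |WU| = 20.50 ✓; ∠WUE = 93.80° ✓; |UE| = 20.10 ✓; ∠UEQ = 139.6° ✓; |EQ| = 31.90 ✗.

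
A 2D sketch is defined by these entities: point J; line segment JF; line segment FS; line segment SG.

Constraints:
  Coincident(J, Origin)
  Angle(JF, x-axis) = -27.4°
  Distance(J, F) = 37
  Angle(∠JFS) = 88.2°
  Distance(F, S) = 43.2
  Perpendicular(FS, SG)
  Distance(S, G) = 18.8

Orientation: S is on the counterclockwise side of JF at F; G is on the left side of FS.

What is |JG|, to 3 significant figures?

45.8

∠JFS = 88.2°, so FS runs at -27.4° + (180° − 88.2°) = 64.4° from the x-axis; with |FS| = 43.2, S = F + 43.2·(cos 64.4°, sin 64.4°) = (51.5, 21.9). The perpendicularity gives SG at right angles to FS; with |SG| = 18.8 on the left of FS, G = S + 18.8·(-0.902, 0.432) = (34.6, 30.1). Then |JG| = |G − J| = 45.8.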